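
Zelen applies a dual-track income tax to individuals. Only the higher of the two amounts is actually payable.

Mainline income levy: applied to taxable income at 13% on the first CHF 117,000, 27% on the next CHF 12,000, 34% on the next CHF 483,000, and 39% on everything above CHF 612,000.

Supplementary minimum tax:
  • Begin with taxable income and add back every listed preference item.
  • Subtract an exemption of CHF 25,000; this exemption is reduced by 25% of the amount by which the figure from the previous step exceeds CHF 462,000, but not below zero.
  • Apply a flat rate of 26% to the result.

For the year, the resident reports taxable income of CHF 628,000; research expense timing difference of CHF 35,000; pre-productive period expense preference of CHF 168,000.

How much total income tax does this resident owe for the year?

Supplementary minimum tax:
  Adjusted income: CHF 628,000 + CHF 35,000 + CHF 168,000 = CHF 831,000
  Exemption: 25% × (CHF 831,000 − CHF 462,000) = CHF 92,250 ≥ CHF 25,000, so the exemption is fully phased out
  Base: CHF 831,000 − CHF 0 = CHF 831,000
  CHF 831,000 × 26% = CHF 216,060

Mainline income levy:
  CHF 117,000 × 13% = CHF 15,210
  CHF 12,000 × 27% = CHF 3,240
  CHF 483,000 × 34% = CHF 164,220
  CHF 16,000 × 39% = CHF 6,240
  → CHF 188,910

CHF 216,060 > CHF 188,910, so the supplementary minimum tax is the binding amount.

CHF 216,060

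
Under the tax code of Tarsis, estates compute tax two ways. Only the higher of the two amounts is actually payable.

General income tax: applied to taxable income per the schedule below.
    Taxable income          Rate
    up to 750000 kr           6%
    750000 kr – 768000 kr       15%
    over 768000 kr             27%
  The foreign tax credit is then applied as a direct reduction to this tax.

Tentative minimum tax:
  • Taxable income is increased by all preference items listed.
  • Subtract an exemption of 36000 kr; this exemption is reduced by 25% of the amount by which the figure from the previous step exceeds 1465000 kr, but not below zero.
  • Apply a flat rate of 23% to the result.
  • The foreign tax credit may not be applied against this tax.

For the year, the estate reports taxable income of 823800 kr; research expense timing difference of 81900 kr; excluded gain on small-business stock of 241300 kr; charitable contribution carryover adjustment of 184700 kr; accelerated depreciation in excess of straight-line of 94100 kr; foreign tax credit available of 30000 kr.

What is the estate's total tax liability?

319654 kr

Tentative minimum tax:
  Adjusted income: 823800 kr + 81900 kr + 241300 kr + 184700 kr + 94100 kr = 1425800 kr
  Exemption: 1425800 kr ≤ 1465000 kr, so full 36000 kr applies
  Base: 1425800 kr − 36000 kr = 1389800 kr
  1389800 kr × 23% = 319654 kr

General income tax:
  750000 kr × 6% = 45000 kr
  18000 kr × 15% = 2700 kr
  55800 kr × 27% = 15066 kr
  → 62766 kr
  Less foreign tax credit 30000 kr → 32766 kr

319654 kr > 32766 kr, so the tentative minimum tax is the binding amount.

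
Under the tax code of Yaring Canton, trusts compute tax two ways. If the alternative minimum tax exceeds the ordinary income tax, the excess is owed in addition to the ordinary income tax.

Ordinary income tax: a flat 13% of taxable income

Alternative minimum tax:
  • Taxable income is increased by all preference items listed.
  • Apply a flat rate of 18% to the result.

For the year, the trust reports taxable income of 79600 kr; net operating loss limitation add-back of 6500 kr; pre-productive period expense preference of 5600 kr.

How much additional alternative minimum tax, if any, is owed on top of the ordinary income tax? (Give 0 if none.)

6158 kr

Alternative minimum tax:
  Adjusted income: 79600 kr + 6500 kr + 5600 kr = 91700 kr
  91700 kr × 18% = 16506 kr

Ordinary income tax:
  79600 kr × 13% = 10348 kr

Excess of alternative minimum tax over ordinary income tax: 16506 kr − 10348 kr = 6158 kr.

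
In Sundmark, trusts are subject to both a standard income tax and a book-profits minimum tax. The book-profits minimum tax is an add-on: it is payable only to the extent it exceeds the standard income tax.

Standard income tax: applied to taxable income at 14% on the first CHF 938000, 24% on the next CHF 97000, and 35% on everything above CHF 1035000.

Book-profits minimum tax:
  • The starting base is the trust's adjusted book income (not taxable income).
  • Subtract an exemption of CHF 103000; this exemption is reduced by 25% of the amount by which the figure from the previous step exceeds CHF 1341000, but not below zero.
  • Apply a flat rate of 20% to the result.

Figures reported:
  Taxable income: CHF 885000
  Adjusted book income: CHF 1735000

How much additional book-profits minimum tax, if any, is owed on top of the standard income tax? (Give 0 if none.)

CHF 222200

Standard income tax:
  CHF 885000 × 14% = CHF 123900

Book-profits minimum tax:
  Base (adjusted book income): CHF 1735000
  Exemption: CHF 103000 − 25% × (CHF 1735000 − CHF 1341000) = CHF 103000 − CHF 98500 = CHF 4500
  Base: CHF 1735000 − CHF 4500 = CHF 1730500
  CHF 1730500 × 20% = CHF 346100

Excess of book-profits minimum tax over standard income tax: CHF 346100 − CHF 123900 = CHF 222200.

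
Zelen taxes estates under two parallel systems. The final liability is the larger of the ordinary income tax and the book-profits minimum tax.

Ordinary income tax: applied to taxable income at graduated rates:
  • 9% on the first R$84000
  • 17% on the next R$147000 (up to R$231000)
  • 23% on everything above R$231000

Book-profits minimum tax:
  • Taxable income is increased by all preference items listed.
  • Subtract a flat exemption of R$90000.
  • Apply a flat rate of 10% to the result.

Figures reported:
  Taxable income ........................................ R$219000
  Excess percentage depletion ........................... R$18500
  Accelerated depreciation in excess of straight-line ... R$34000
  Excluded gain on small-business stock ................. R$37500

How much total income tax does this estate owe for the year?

R$30510

Book-profits minimum tax:
  Adjusted income: R$219000 + R$18500 + R$34000 + R$37500 = R$309000
  Less exemption R$90000 → base R$219000
  R$219000 × 10% = R$21900

Ordinary income tax:
  R$84000 × 9% = R$7560
  R$135000 × 17% = R$22950
  → R$30510

R$30510 > R$21900, so the ordinary income tax governs.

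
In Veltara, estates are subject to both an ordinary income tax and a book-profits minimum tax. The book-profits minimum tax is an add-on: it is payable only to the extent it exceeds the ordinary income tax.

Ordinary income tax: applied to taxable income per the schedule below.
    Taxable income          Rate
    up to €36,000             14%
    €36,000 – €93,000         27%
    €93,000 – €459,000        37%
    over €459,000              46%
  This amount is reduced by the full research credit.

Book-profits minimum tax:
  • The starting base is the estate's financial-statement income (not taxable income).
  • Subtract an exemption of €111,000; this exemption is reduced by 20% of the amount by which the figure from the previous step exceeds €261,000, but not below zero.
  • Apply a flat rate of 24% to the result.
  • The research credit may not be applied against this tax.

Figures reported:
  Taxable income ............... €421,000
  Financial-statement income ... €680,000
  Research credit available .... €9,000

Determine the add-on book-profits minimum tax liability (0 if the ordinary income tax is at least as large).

€23,882

Ordinary income tax:
  €36,000 × 14% = €5,040
  €57,000 × 27% = €15,390
  €328,000 × 37% = €121,360
  → €141,790
  Less research credit €9,000 → €132,790

Book-profits minimum tax:
  Base (financial-statement income): €680,000
  Exemption: €111,000 − 20% × (€680,000 − €261,000) = €111,000 − €83,800 = €27,200
  Base: €680,000 − €27,200 = €652,800
  €652,800 × 24% = €156,672

Excess of book-profits minimum tax over ordinary income tax: €156,672 − €132,790 = €23,882.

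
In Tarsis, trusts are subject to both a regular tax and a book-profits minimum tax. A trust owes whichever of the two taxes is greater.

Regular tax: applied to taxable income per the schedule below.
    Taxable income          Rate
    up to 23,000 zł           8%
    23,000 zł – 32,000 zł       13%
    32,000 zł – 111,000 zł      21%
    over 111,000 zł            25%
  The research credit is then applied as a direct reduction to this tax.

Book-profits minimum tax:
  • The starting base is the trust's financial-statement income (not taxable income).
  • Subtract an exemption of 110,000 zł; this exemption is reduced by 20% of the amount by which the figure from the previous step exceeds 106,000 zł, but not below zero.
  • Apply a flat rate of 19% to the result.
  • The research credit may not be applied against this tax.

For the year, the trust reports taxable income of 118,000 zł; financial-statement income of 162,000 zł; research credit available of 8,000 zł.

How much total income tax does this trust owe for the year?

Regular tax:
  23,000 zł × 8% = 1,840 zł
  9,000 zł × 13% = 1,170 zł
  79,000 zł × 21% = 16,590 zł
  7,000 zł × 25% = 1,750 zł
  → 21,350 zł
  Less research credit 8,000 zł → 13,350 zł

Book-profits minimum tax:
  Base (financial-statement income): 162,000 zł
  Exemption: 110,000 zł − 20% × (162,000 zł − 106,000 zł) = 110,000 zł − 11,200 zł = 98,800 zł
  Base: 162,000 zł − 98,800 zł = 63,200 zł
  63,200 zł × 19% = 12,008 zł

13,350 zł > 12,008 zł, so the regular tax governs.

13,350 zł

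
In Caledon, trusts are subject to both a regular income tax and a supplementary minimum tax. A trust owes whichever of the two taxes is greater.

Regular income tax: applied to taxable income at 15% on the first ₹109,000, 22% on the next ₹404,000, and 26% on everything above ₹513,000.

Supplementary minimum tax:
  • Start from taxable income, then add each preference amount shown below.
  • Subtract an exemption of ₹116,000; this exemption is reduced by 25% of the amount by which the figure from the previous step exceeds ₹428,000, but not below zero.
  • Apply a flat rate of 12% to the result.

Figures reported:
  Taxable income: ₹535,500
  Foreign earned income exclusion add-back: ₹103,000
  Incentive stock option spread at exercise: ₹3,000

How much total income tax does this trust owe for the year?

Supplementary minimum tax:
  Adjusted income: ₹535,500 + ₹103,000 + ₹3,000 = ₹641,500
  Exemption: ₹116,000 − 25% × (₹641,500 − ₹428,000) = ₹116,000 − ₹53,375 = ₹62,625
  Base: ₹641,500 − ₹62,625 = ₹578,875
  ₹578,875 × 12% = ₹69,465

Regular income tax:
  ₹109,000 × 15% = ₹16,350
  ₹404,000 × 22% = ₹88,880
  ₹22,500 × 26% = ₹5,850
  → ₹111,080

₹111,080 > ₹69,465, so the regular income tax governs.

₹111,080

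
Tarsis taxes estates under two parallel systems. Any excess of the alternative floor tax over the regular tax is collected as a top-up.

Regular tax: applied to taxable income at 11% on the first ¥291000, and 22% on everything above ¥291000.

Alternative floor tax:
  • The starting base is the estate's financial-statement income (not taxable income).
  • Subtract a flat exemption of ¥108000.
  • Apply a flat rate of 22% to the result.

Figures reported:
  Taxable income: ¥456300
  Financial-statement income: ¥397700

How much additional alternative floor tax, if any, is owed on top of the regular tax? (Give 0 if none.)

Regular tax:
  ¥291000 × 11% = ¥32010
  ¥165300 × 22% = ¥36366
  → ¥68376

Alternative floor tax:
  Base (financial-statement income): ¥397700
  Less exemption ¥108000 → base ¥289700
  ¥289700 × 22% = ¥63734

¥63734 ≤ ¥68376, so no add-on is due.

¥0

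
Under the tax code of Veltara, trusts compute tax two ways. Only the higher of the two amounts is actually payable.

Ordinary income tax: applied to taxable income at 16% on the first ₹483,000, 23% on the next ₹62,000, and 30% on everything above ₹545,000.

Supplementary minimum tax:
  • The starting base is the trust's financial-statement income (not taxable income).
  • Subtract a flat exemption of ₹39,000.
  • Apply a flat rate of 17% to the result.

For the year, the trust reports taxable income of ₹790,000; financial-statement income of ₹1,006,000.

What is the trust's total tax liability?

₹165,040

Supplementary minimum tax:
  Base (financial-statement income): ₹1,006,000
  Less exemption ₹39,000 → base ₹967,000
  ₹967,000 × 17% = ₹164,390

Ordinary income tax:
  ₹483,000 × 16% = ₹77,280
  ₹62,000 × 23% = ₹14,260
  ₹245,000 × 30% = ₹73,500
  → ₹165,040

₹165,040 > ₹164,390, so the ordinary income tax governs.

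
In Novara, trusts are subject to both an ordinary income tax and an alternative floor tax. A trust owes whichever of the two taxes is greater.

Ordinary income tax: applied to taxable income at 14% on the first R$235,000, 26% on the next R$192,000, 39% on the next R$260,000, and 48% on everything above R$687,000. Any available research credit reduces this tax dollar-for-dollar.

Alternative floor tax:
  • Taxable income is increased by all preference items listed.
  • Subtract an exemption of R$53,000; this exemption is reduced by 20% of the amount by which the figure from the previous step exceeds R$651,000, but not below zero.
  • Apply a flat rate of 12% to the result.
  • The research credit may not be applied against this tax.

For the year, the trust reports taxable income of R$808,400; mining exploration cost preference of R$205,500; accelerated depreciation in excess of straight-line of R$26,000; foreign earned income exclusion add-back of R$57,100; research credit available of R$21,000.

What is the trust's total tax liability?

R$221,492

Alternative floor tax:
  Adjusted income: R$808,400 + R$205,500 + R$26,000 + R$57,100 = R$1,097,000
  Exemption: 20% × (R$1,097,000 − R$651,000) = R$89,200 ≥ R$53,000, so the exemption is fully phased out
  Base: R$1,097,000 − R$0 = R$1,097,000
  R$1,097,000 × 12% = R$131,640

Ordinary income tax:
  R$235,000 × 14% = R$32,900
  R$192,000 × 26% = R$49,920
  R$260,000 × 39% = R$101,400
  R$121,400 × 48% = R$58,272
  → R$242,492
  Less research credit R$21,000 → R$221,492

R$221,492 > R$131,640, so the ordinary income tax governs.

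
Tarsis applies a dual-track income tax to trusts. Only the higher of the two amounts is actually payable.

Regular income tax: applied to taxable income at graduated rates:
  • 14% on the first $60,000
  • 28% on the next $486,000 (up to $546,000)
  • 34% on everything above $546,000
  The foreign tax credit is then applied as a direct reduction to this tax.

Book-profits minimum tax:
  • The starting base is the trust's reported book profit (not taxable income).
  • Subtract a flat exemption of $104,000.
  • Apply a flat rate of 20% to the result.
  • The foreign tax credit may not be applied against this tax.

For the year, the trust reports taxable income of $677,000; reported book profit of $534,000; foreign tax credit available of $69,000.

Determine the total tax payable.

$120,020

Regular income tax:
  $60,000 × 14% = $8,400
  $486,000 × 28% = $136,080
  $131,000 × 34% = $44,540
  → $189,020
  Less foreign tax credit $69,000 → $120,020

Book-profits minimum tax:
  Base (reported book profit): $534,000
  Less exemption $104,000 → base $430,000
  $430,000 × 20% = $86,000

$120,020 > $86,000, so the regular income tax governs.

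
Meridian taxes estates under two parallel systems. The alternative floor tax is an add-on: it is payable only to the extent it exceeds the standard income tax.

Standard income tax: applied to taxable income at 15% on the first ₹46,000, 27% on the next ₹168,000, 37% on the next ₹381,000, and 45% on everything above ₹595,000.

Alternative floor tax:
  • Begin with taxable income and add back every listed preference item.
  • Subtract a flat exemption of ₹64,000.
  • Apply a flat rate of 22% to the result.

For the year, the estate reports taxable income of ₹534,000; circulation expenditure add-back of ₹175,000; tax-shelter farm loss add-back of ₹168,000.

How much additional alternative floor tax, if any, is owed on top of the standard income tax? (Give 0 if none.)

Standard income tax:
  ₹46,000 × 15% = ₹6,900
  ₹168,000 × 27% = ₹45,360
  ₹320,000 × 37% = ₹118,400
  → ₹170,660

Alternative floor tax:
  Adjusted income: ₹534,000 + ₹175,000 + ₹168,000 = ₹877,000
  Less exemption ₹64,000 → base ₹813,000
  ₹813,000 × 22% = ₹178,860

Excess of alternative floor tax over standard income tax: ₹178,860 − ₹170,660 = ₹8,200.

₹8,200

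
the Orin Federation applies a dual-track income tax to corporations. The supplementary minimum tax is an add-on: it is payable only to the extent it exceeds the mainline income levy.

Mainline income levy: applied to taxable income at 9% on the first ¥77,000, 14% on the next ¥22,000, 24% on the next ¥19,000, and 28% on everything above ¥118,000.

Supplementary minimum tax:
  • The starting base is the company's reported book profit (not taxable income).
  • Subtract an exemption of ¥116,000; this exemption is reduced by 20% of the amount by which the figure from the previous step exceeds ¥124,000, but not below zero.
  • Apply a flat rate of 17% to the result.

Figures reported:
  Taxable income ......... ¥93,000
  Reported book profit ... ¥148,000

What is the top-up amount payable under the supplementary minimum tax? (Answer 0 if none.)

Supplementary minimum tax:
  Base (reported book profit): ¥148,000
  Exemption: ¥116,000 − 20% × (¥148,000 − ¥124,000) = ¥116,000 − ¥4,800 = ¥111,200
  Base: ¥148,000 − ¥111,200 = ¥36,800
  ¥36,800 × 17% = ¥6,256

Mainline income levy:
  ¥77,000 × 9% = ¥6,930
  ¥16,000 × 14% = ¥2,240
  → ¥9,170

¥6,256 ≤ ¥9,170, so no add-on is due.

¥0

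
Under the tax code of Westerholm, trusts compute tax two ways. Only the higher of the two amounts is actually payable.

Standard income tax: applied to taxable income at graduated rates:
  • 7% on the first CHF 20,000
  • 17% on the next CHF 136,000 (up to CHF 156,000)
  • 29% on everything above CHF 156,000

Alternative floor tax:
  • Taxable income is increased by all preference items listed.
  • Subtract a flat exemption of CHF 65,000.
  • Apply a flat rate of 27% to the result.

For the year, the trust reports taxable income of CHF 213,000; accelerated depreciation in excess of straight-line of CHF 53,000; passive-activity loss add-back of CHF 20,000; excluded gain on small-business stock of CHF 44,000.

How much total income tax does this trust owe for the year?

CHF 71,550

Alternative floor tax:
  Adjusted income: CHF 213,000 + CHF 53,000 + CHF 20,000 + CHF 44,000 = CHF 330,000
  Less exemption CHF 65,000 → base CHF 265,000
  CHF 265,000 × 27% = CHF 71,550

Standard income tax:
  CHF 20,000 × 7% = CHF 1,400
  CHF 136,000 × 17% = CHF 23,120
  CHF 57,000 × 29% = CHF 16,530
  → CHF 41,050

CHF 71,550 > CHF 41,050, so the alternative floor tax is the binding amount.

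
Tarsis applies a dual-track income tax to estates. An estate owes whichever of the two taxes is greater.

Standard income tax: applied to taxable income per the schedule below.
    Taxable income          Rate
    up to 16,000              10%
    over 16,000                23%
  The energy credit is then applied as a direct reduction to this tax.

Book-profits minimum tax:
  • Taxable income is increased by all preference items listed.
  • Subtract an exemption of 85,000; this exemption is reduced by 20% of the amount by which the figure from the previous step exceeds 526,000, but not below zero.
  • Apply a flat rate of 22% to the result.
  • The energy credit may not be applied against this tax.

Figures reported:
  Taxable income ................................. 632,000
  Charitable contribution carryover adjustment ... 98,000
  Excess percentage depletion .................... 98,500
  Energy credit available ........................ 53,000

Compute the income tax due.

176,880

Book-profits minimum tax:
  Adjusted income: 632,000 + 98,000 + 98,500 = 828,500
  Exemption: 85,000 − 20% × (828,500 − 526,000) = 85,000 − 60,500 = 24,500
  Base: 828,500 − 24,500 = 804,000
  804,000 × 22% = 176,880

Standard income tax:
  16,000 × 10% = 1,600
  616,000 × 23% = 141,680
  → 143,280
  Less energy credit 53,000 → 90,280

176,880 > 90,280, so the book-profits minimum tax is the binding amount.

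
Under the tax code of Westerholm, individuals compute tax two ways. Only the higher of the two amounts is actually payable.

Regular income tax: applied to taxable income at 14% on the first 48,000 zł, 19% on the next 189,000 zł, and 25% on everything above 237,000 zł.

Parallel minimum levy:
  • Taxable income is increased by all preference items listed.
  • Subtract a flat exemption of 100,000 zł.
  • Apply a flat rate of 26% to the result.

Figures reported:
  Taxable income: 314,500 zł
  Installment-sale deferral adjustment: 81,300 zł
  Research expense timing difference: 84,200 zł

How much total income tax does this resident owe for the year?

Regular income tax:
  48,000 zł × 14% = 6,720 zł
  189,000 zł × 19% = 35,910 zł
  77,500 zł × 25% = 19,375 zł
  → 62,005 zł

Parallel minimum levy:
  Adjusted income: 314,500 zł + 81,300 zł + 84,200 zł = 480,000 zł
  Less exemption 100,000 zł → base 380,000 zł
  380,000 zł × 26% = 98,800 zł

98,800 zł > 62,005 zł, so the parallel minimum levy is the binding amount.

98,800 zł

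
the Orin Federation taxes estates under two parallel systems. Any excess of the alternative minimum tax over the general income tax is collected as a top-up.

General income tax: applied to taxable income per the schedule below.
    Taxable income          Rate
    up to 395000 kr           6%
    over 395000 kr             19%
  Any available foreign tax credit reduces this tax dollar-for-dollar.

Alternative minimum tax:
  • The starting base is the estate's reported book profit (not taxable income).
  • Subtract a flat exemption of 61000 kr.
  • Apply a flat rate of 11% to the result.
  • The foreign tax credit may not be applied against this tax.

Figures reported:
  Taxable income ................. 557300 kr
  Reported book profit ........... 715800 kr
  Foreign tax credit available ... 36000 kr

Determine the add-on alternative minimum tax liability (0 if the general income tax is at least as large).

53491 kr

Alternative minimum tax:
  Base (reported book profit): 715800 kr
  Less exemption 61000 kr → base 654800 kr
  654800 kr × 11% = 72028 kr

General income tax:
  395000 kr × 6% = 23700 kr
  162300 kr × 19% = 30837 kr
  → 54537 kr
  Less foreign tax credit 36000 kr → 18537 kr

Excess of alternative minimum tax over general income tax: 72028 kr − 18537 kr = 53491 kr.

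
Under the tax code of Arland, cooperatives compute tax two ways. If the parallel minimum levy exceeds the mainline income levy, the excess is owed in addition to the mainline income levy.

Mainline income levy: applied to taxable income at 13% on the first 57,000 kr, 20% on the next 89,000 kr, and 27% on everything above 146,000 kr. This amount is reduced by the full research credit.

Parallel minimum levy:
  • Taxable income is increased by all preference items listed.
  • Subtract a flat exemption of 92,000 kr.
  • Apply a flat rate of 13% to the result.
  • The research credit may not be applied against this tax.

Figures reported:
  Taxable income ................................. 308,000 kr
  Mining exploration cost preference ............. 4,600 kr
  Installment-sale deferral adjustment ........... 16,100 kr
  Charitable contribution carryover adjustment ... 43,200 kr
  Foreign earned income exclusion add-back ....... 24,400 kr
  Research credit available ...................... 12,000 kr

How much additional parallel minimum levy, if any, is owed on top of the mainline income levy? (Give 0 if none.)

Parallel minimum levy:
  Adjusted income: 308,000 kr + 4,600 kr + 16,100 kr + 43,200 kr + 24,400 kr = 396,300 kr
  Less exemption 92,000 kr → base 304,300 kr
  304,300 kr × 13% = 39,559 kr

Mainline income levy:
  57,000 kr × 13% = 7,410 kr
  89,000 kr × 20% = 17,800 kr
  162,000 kr × 27% = 43,740 kr
  → 68,950 kr
  Less research credit 12,000 kr → 56,950 kr

39,559 kr ≤ 56,950 kr, so no add-on is due.

0 kr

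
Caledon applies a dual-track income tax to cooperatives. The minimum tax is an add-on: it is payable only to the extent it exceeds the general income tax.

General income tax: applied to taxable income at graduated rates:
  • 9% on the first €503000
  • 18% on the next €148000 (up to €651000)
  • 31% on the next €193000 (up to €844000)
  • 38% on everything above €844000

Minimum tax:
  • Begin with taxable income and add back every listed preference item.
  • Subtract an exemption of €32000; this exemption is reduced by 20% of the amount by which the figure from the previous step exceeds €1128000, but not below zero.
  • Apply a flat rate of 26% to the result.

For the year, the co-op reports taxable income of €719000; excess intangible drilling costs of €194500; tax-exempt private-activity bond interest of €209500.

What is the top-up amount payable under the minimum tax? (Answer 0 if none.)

General income tax:
  €503000 × 9% = €45270
  €148000 × 18% = €26640
  €68000 × 31% = €21080
  → €92990

Minimum tax:
  Adjusted income: €719000 + €194500 + €209500 = €1123000
  Exemption: €1123000 ≤ €1128000, so full €32000 applies
  Base: €1123000 − €32000 = €1091000
  €1091000 × 26% = €283660

Excess of minimum tax over general income tax: €283660 − €92990 = €190670.

€190670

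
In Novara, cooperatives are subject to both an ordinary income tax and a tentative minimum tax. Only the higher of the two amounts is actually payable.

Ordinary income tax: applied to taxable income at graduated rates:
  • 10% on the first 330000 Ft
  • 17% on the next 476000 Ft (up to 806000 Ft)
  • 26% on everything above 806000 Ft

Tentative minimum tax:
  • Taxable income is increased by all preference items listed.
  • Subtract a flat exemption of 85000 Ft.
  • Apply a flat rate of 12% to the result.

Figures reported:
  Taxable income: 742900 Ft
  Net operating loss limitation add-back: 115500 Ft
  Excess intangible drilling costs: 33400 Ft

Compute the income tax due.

Tentative minimum tax:
  Adjusted income: 742900 Ft + 115500 Ft + 33400 Ft = 891800 Ft
  Less exemption 85000 Ft → base 806800 Ft
  806800 Ft × 12% = 96816 Ft

Ordinary income tax:
  330000 Ft × 10% = 33000 Ft
  412900 Ft × 17% = 70193 Ft
  → 103193 Ft

103193 Ft > 96816 Ft, so the ordinary income tax governs.

103193 Ft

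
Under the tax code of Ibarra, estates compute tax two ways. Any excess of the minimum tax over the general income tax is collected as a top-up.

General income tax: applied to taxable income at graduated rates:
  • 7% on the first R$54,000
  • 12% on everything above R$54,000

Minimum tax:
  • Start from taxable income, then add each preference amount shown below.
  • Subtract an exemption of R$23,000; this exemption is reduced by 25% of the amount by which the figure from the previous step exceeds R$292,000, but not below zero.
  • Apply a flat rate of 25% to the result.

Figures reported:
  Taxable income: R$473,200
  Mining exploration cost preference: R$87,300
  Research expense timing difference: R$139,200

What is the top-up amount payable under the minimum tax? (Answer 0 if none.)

R$120,841

Minimum tax:
  Adjusted income: R$473,200 + R$87,300 + R$139,200 = R$699,700
  Exemption: 25% × (R$699,700 − R$292,000) = R$101,925 ≥ R$23,000, so the exemption is fully phased out
  Base: R$699,700 − R$0 = R$699,700
  R$699,700 × 25% = R$174,925

General income tax:
  R$54,000 × 7% = R$3,780
  R$419,200 × 12% = R$50,304
  → R$54,084

Excess of minimum tax over general income tax: R$174,925 − R$54,084 = R$120,841.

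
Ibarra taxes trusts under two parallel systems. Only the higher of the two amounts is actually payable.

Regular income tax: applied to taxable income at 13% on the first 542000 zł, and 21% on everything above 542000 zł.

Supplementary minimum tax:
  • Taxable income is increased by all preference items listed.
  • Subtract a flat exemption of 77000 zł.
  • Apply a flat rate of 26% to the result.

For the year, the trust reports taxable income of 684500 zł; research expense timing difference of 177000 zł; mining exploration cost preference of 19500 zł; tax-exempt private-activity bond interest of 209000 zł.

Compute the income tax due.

263380 zł

Supplementary minimum tax:
  Adjusted income: 684500 zł + 177000 zł + 19500 zł + 209000 zł = 1090000 zł
  Less exemption 77000 zł → base 1013000 zł
  1013000 zł × 26% = 263380 zł

Regular income tax:
  542000 zł × 13% = 70460 zł
  142500 zł × 21% = 29925 zł
  → 100385 zł

263380 zł > 100385 zł, so the supplementary minimum tax is the binding amount.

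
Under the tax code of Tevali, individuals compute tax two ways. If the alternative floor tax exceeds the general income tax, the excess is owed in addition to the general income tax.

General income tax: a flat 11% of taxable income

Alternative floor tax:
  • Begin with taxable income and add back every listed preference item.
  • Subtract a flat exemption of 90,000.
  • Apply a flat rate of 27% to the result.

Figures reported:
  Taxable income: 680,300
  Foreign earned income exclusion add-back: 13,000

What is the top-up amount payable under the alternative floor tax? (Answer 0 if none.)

88,058

General income tax:
  680,300 × 11% = 74,833

Alternative floor tax:
  Adjusted income: 680,300 + 13,000 = 693,300
  Less exemption 90,000 → base 603,300
  603,300 × 27% = 162,891

Excess of alternative floor tax over general income tax: 162,891 − 74,833 = 88,058.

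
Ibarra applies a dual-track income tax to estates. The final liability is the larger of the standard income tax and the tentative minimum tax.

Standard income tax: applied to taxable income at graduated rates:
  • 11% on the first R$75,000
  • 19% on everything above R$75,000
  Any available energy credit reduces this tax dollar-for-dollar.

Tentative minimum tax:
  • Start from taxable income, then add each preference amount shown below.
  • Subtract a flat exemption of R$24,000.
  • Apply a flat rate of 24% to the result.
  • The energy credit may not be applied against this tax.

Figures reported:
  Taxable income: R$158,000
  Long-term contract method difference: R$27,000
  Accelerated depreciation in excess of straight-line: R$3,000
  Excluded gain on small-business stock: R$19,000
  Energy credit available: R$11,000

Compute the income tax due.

Tentative minimum tax:
  Adjusted income: R$158,000 + R$27,000 + R$3,000 + R$19,000 = R$207,000
  Less exemption R$24,000 → base R$183,000
  R$183,000 × 24% = R$43,920

Standard income tax:
  R$75,000 × 11% = R$8,250
  R$83,000 × 19% = R$15,770
  → R$24,020
  Less energy credit R$11,000 → R$13,020

R$43,920 > R$13,020, so the tentative minimum tax is the binding amount.

R$43,920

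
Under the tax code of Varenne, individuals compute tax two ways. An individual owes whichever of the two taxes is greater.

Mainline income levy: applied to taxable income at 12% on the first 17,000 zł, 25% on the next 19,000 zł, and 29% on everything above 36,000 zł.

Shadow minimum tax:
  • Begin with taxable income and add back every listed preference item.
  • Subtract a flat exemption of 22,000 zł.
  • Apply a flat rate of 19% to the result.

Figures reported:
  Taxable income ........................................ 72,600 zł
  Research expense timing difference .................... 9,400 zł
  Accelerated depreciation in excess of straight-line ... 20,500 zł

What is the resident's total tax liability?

17,404 zł

Shadow minimum tax:
  Adjusted income: 72,600 zł + 9,400 zł + 20,500 zł = 102,500 zł
  Less exemption 22,000 zł → base 80,500 zł
  80,500 zł × 19% = 15,295 zł

Mainline income levy:
  17,000 zł × 12% = 2,040 zł
  19,000 zł × 25% = 4,750 zł
  36,600 zł × 29% = 10,614 zł
  → 17,404 zł

17,404 zł > 15,295 zł, so the mainline income levy governs.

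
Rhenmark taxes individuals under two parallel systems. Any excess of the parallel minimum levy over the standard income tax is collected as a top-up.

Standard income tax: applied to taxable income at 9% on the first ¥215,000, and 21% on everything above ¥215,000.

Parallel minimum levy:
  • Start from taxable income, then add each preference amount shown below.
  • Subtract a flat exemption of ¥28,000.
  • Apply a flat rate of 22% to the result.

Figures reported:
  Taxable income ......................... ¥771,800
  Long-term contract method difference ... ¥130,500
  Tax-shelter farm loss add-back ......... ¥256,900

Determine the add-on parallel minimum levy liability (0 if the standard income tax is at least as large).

Standard income tax:
  ¥215,000 × 9% = ¥19,350
  ¥556,800 × 21% = ¥116,928
  → ¥136,278

Parallel minimum levy:
  Adjusted income: ¥771,800 + ¥130,500 + ¥256,900 = ¥1,159,200
  Less exemption ¥28,000 → base ¥1,131,200
  ¥1,131,200 × 22% = ¥248,864

Excess of parallel minimum levy over standard income tax: ¥248,864 − ¥136,278 = ¥112,586.

¥112,586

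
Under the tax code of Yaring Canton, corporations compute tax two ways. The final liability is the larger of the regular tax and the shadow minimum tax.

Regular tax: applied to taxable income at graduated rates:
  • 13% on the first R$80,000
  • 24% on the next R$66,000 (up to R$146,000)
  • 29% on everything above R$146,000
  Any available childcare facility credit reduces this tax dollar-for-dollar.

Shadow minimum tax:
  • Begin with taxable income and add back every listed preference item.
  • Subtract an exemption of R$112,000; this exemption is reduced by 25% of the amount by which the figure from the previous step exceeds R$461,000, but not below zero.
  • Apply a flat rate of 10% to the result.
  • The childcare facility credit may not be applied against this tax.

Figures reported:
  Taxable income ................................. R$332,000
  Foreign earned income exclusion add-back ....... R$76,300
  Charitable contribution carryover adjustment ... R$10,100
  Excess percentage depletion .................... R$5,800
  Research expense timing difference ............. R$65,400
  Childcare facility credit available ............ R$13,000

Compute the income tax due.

Shadow minimum tax:
  Adjusted income: R$332,000 + R$76,300 + R$10,100 + R$5,800 + R$65,400 = R$489,600
  Exemption: R$112,000 − 25% × (R$489,600 − R$461,000) = R$112,000 − R$7,150 = R$104,850
  Base: R$489,600 − R$104,850 = R$384,750
  R$384,750 × 10% = R$38,475

Regular tax:
  R$80,000 × 13% = R$10,400
  R$66,000 × 24% = R$15,840
  R$186,000 × 29% = R$53,940
  → R$80,180
  Less childcare facility credit R$13,000 → R$67,180

R$67,180 > R$38,475, so the regular tax governs.

R$67,180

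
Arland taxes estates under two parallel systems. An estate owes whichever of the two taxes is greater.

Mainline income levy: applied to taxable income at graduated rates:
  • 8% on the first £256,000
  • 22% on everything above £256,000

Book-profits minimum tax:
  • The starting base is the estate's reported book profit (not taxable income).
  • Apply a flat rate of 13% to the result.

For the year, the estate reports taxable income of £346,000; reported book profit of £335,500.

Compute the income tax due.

Mainline income levy:
  £256,000 × 8% = £20,480
  £90,000 × 22% = £19,800
  → £40,280

Book-profits minimum tax:
  Base (reported book profit): £335,500
  £335,500 × 13% = £43,615

£43,615 > £40,280, so the book-profits minimum tax is the binding amount.

£43,615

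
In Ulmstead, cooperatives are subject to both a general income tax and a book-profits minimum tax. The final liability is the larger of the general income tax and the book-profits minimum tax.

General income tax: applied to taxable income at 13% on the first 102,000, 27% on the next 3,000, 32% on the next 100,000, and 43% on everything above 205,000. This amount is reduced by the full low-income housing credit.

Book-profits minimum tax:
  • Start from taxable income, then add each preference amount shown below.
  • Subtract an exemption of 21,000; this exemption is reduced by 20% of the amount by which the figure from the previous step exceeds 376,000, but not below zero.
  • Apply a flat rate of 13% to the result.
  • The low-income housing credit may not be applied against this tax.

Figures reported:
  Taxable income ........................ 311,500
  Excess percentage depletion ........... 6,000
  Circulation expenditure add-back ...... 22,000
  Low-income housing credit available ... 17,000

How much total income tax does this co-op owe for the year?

74,865

General income tax:
  102,000 × 13% = 13,260
  3,000 × 27% = 810
  100,000 × 32% = 32,000
  106,500 × 43% = 45,795
  → 91,865
  Less low-income housing credit 17,000 → 74,865

Book-profits minimum tax:
  Adjusted income: 311,500 + 6,000 + 22,000 = 339,500
  Exemption: 339,500 ≤ 376,000, so full 21,000 applies
  Base: 339,500 − 21,000 = 318,500
  318,500 × 13% = 41,405

74,865 > 41,405, so the general income tax governs.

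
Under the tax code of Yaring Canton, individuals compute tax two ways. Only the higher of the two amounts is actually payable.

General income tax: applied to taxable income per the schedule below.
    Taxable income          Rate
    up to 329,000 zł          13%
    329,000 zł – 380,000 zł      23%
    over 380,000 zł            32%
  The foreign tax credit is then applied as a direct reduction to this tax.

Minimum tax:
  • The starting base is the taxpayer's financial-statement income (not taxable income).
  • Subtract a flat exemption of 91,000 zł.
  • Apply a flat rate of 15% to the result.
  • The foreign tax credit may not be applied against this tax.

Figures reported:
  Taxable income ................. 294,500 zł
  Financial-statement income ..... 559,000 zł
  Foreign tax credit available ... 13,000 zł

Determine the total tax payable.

70,200 zł

General income tax:
  294,500 zł × 13% = 38,285 zł
  Less foreign tax credit 13,000 zł → 25,285 zł

Minimum tax:
  Base (financial-statement income): 559,000 zł
  Less exemption 91,000 zł → base 468,000 zł
  468,000 zł × 15% = 70,200 zł

70,200 zł > 25,285 zł, so the minimum tax is the binding amount.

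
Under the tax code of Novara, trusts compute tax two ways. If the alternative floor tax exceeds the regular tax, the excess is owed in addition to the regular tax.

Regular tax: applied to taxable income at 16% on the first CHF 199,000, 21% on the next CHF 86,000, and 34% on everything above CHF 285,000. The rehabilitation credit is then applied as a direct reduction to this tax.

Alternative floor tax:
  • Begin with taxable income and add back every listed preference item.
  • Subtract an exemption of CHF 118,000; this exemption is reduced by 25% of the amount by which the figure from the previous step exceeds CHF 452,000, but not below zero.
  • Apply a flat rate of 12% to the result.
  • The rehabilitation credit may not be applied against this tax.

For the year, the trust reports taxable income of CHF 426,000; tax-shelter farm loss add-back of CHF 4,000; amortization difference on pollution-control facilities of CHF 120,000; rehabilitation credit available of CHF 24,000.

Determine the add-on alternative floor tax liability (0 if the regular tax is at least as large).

CHF 0

Alternative floor tax:
  Adjusted income: CHF 426,000 + CHF 4,000 + CHF 120,000 = CHF 550,000
  Exemption: CHF 118,000 − 25% × (CHF 550,000 − CHF 452,000) = CHF 118,000 − CHF 24,500 = CHF 93,500
  Base: CHF 550,000 − CHF 93,500 = CHF 456,500
  CHF 456,500 × 12% = CHF 54,780

Regular tax:
  CHF 199,000 × 16% = CHF 31,840
  CHF 86,000 × 21% = CHF 18,060
  CHF 141,000 × 34% = CHF 47,940
  → CHF 97,840
  Less rehabilitation credit CHF 24,000 → CHF 73,840

CHF 54,780 ≤ CHF 73,840, so no add-on is due.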